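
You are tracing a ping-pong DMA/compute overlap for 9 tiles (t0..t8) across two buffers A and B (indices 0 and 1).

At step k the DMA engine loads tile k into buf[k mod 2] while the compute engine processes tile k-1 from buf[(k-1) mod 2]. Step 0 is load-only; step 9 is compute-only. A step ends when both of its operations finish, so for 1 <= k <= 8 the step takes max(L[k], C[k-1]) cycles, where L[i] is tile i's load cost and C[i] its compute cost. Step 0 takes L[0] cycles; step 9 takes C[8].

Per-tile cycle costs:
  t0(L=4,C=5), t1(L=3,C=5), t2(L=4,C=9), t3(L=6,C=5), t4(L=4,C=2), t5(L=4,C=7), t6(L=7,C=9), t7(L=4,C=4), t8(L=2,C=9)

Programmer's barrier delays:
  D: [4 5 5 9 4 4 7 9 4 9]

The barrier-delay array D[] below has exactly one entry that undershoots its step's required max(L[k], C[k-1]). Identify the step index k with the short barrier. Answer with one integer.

hazard at step 4

[0] required=L[0]=4=4 vs D=4 ok
[1] required=max(L[1]=3,C[0]=5)=5 vs D=5 ok
[2] required=max(L[2]=4,C[1]=5)=5 vs D=5 ok
[3] required=max(L[3]=6,C[2]=9)=9 vs D=9 ok
[4] required=max(L[4]=4,C[3]=5)=5 vs D=4 SHORT
[5] required=max(L[5]=4,C[4]=2)=4 vs D=4 ok
[6] required=max(L[6]=7,C[5]=7)=7 vs D=7 ok
[7] required=max(L[7]=4,C[6]=9)=9 vs D=9 ok
[8] required=max(L[8]=2,C[7]=4)=4 vs D=4 ok
[9] required=C[8]=9=9 vs D=9 ok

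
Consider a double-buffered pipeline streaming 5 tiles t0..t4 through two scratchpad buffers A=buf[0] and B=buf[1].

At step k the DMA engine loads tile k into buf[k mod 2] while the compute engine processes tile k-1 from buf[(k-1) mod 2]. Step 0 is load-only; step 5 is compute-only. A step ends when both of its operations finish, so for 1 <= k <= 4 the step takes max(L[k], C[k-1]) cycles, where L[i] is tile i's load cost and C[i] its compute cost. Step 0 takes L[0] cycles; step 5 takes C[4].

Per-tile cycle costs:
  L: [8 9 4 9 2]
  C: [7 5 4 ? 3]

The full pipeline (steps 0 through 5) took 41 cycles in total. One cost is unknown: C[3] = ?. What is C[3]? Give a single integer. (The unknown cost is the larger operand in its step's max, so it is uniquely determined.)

step 0: dur = L[0]=8 = 8
step 1: dur = max(L[1]=9, C[0]=7) = 9
step 2: dur = max(L[2]=4, C[1]=5) = 5
step 3: dur = max(L[3]=9, C[2]=4) = 9
step 4: dur = max(L[4]=2, C[3]=?) = C[3]  (unknown; binding)
step 5: dur = C[4]=3 = 3
sum of known step durations = 34
dur[4] = total - known = 41 - 34 = 7
C[3] is the binding max in step 4, so C[3] = dur[4] = 7

C[3] = 7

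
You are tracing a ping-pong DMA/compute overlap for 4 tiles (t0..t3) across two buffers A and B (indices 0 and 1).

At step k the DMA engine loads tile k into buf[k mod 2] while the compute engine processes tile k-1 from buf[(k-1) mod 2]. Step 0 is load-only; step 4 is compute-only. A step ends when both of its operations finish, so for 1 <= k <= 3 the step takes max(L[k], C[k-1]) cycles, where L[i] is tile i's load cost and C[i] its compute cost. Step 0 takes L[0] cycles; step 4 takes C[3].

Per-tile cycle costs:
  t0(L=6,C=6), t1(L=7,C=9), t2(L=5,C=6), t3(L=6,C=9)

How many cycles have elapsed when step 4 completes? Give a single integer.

end_cycle[4] = 37

step 0: L[0]=6 → dur=6, Σ=6 | A=load:t0 B=idle [load-only]
step 1: L[1]=7 C[0]=6 → dur=7, Σ=13 | A=compute:t0 B=load:t1 [load-bound]
step 2: L[2]=5 C[1]=9 → dur=9, Σ=22 | A=load:t2 B=compute:t1 [compute-bound]
step 3: L[3]=6 C[2]=6 → dur=6, Σ=28 | A=compute:t2 B=load:t3 [tied]
step 4: C[3]=9 → dur=9, Σ=37 | A=idle B=compute:t3 [compute-only]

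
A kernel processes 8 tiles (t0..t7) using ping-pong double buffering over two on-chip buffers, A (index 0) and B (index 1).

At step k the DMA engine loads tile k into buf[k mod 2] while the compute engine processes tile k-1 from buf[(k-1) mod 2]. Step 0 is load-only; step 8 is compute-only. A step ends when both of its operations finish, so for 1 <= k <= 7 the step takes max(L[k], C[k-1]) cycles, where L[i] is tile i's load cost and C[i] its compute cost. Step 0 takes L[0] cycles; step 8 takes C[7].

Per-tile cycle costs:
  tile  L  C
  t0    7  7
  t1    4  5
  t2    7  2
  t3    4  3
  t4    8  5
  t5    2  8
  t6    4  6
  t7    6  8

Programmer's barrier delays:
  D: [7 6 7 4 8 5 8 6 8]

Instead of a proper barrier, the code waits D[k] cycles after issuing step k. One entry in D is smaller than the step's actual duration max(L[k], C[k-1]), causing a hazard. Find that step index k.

hazard at step 1

step 0: need L[0]=7 = 7; D[0]=7 ok
step 1: need max(L[1]=4,C[0]=7) = 7; D[1]=6 SHORT
step 2: need max(L[2]=7,C[1]=5) = 7; D[2]=7 ok
step 3: need max(L[3]=4,C[2]=2) = 4; D[3]=4 ok
step 4: need max(L[4]=8,C[3]=3) = 8; D[4]=8 ok
step 5: need max(L[5]=2,C[4]=5) = 5; D[5]=5 ok
step 6: need max(L[6]=4,C[5]=8) = 8; D[6]=8 ok
step 7: need max(L[7]=6,C[6]=6) = 6; D[7]=6 ok
step 8: need C[7]=8 = 8; D[8]=8 ok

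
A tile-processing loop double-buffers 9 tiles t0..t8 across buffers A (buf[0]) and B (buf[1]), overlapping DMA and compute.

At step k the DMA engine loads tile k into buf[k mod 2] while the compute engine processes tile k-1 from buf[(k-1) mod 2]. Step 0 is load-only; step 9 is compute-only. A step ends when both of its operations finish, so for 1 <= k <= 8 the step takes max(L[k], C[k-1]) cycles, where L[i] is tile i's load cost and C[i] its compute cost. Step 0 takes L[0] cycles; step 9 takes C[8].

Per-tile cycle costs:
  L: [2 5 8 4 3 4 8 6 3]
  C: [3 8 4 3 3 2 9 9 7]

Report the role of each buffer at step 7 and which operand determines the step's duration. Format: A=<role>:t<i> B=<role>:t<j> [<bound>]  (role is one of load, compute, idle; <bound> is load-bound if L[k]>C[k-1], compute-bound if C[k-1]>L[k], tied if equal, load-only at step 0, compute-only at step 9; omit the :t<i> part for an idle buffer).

k=0 load=t0/2c comp=- wait=2 total=2
k=1 load=t1/5c comp=t0/3c wait=5 total=7
k=2 load=t2/8c comp=t1/8c wait=8 total=15
k=3 load=t3/4c comp=t2/4c wait=4 total=19
k=4 load=t4/3c comp=t3/3c wait=3 total=22
k=5 load=t5/4c comp=t4/3c wait=4 total=26
k=6 load=t6/8c comp=t5/2c wait=8 total=34
k=7 load=t7/6c comp=t6/9c wait=9 total=43
k=8 load=t8/3c comp=t7/9c wait=9 total=52
k=9 load=- comp=t8/7c wait=7 total=59

step 7: A=compute:t6 B=load:t7 [compute-bound]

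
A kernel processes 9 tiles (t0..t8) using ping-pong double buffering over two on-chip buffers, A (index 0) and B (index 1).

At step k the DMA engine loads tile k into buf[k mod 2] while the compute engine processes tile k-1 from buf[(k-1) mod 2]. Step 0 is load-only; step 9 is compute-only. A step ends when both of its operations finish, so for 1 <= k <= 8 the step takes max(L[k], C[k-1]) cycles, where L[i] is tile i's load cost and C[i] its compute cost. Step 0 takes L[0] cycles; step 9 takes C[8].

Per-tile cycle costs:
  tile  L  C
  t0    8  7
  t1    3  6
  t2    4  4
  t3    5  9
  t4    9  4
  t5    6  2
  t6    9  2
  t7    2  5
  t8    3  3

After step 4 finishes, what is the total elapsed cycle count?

  0. 8=8c; end=8; A:t0 B:-
  1. max(3,7)=7c; end=15; A:t0 B:t1
  2. max(4,6)=6c; end=21; A:t2 B:t1
  3. max(5,4)=5c; end=26; A:t2 B:t3
  4. max(9,9)=9c; end=35; A:t4 B:t3
  5. max(6,4)=6c; end=41; A:t4 B:t5
  6. max(9,2)=9c; end=50; A:t6 B:t5
  7. max(2,2)=2c; end=52; A:t6 B:t7
  8. max(3,5)=5c; end=57; A:t8 B:t7
  9. 3=3c; end=60; A:t8 B:t7

end_cycle[4] = 35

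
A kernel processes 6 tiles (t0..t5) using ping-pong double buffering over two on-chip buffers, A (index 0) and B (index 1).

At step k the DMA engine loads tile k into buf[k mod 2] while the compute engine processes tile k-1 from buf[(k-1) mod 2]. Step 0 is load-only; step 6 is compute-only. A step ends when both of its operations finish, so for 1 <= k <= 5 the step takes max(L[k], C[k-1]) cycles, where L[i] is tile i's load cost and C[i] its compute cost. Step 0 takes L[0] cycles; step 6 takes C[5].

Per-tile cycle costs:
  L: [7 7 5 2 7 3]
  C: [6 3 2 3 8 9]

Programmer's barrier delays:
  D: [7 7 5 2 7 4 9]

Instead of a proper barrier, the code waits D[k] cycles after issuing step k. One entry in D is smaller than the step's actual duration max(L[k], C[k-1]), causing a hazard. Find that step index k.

[0] required=L[0]=7=7 vs D=7 ok
[1] required=max(L[1]=7,C[0]=6)=7 vs D=7 ok
[2] required=max(L[2]=5,C[1]=3)=5 vs D=5 ok
[3] required=max(L[3]=2,C[2]=2)=2 vs D=2 ok
[4] required=max(L[4]=7,C[3]=3)=7 vs D=7 ok
[5] required=max(L[5]=3,C[4]=8)=8 vs D=4 SHORT
[6] required=C[5]=9=9 vs D=9 ok

hazard at step 5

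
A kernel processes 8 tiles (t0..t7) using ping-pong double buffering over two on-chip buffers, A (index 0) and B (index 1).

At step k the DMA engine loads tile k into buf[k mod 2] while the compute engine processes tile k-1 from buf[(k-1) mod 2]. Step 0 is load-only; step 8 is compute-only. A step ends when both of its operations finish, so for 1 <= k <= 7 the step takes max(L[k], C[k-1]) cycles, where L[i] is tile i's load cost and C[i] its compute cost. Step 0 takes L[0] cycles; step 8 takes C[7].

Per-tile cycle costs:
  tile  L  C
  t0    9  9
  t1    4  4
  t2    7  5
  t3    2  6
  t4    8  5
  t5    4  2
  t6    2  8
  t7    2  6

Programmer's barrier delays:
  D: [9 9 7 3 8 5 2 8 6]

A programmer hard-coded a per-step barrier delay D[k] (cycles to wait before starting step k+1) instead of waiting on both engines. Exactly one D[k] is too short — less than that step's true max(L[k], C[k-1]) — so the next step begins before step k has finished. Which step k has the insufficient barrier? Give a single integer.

step 0: need L[0]=9 = 9; D[0]=9 ok
step 1: need max(L[1]=4,C[0]=9) = 9; D[1]=9 ok
step 2: need max(L[2]=7,C[1]=4) = 7; D[2]=7 ok
step 3: need max(L[3]=2,C[2]=5) = 5; D[3]=3 SHORT
step 4: need max(L[4]=8,C[3]=6) = 8; D[4]=8 ok
step 5: need max(L[5]=4,C[4]=5) = 5; D[5]=5 ok
step 6: need max(L[6]=2,C[5]=2) = 2; D[6]=2 ok
step 7: need max(L[7]=2,C[6]=8) = 8; D[7]=8 ok
step 8: need C[7]=6 = 6; D[8]=6 ok

hazard at step 3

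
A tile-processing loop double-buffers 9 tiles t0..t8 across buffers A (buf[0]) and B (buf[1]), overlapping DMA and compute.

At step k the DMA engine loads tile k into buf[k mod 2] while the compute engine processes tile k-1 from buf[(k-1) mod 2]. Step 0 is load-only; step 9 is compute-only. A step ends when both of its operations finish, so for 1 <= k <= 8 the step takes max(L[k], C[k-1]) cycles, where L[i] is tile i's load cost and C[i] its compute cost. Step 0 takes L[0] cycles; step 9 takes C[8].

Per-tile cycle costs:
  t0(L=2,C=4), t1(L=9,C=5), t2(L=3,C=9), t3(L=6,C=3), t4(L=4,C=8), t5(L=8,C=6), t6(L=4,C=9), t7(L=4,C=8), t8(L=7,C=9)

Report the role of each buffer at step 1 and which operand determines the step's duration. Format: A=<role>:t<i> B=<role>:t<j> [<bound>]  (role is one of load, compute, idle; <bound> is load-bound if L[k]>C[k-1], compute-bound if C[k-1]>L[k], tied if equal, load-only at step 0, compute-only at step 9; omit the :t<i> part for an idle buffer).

step 0: L[0]=2 → dur=2, Σ=2 | A=load:t0 B=idle [load-only]
step 1: L[1]=9 C[0]=4 → dur=9, Σ=11 | A=compute:t0 B=load:t1 [load-bound]
step 2: L[2]=3 C[1]=5 → dur=5, Σ=16 | A=load:t2 B=compute:t1 [compute-bound]
step 3: L[3]=6 C[2]=9 → dur=9, Σ=25 | A=compute:t2 B=load:t3 [compute-bound]
step 4: L[4]=4 C[3]=3 → dur=4, Σ=29 | A=load:t4 B=compute:t3 [load-bound]
step 5: L[5]=8 C[4]=8 → dur=8, Σ=37 | A=compute:t4 B=load:t5 [tied]
step 6: L[6]=4 C[5]=6 → dur=6, Σ=43 | A=load:t6 B=compute:t5 [compute-bound]
step 7: L[7]=4 C[6]=9 → dur=9, Σ=52 | A=compute:t6 B=load:t7 [compute-bound]
step 8: L[8]=7 C[7]=8 → dur=8, Σ=60 | A=load:t8 B=compute:t7 [compute-bound]
step 9: C[8]=9 → dur=9, Σ=69 | A=compute:t8 B=idle [compute-only]

step 1: A=compute:t0 B=load:t1 [load-bound]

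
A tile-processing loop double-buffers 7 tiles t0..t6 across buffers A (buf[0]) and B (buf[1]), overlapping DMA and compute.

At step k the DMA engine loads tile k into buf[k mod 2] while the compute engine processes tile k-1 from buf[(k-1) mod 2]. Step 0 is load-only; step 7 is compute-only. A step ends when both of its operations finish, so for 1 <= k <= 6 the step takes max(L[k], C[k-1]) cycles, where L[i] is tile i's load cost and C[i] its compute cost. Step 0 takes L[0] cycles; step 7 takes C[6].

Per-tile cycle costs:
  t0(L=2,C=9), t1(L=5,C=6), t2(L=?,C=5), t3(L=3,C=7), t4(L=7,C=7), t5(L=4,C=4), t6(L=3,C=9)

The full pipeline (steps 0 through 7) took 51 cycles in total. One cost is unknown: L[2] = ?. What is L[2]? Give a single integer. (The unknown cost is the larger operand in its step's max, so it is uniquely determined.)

step 0 = dur = L[0]=2 = 2
step 1 = dur = max(L[1]=5, C[0]=9) = 9
step 2 = dur = max(L[2]=?, C[1]=6) = L[2]  (unknown; binding)
step 3 = dur = max(L[3]=3, C[2]=5) = 5
step 4 = dur = max(L[4]=7, C[3]=7) = 7
step 5 = dur = max(L[5]=4, C[4]=7) = 7
step 6 = dur = max(L[6]=3, C[5]=4) = 4
step 7 = dur = C[6]=9 = 9
sum of known step durations = 43
dur[2] = total - known = 51 - 43 = 8
L[2] is the binding max in step 2, so L[2] = dur[2] = 8

L[2] = 8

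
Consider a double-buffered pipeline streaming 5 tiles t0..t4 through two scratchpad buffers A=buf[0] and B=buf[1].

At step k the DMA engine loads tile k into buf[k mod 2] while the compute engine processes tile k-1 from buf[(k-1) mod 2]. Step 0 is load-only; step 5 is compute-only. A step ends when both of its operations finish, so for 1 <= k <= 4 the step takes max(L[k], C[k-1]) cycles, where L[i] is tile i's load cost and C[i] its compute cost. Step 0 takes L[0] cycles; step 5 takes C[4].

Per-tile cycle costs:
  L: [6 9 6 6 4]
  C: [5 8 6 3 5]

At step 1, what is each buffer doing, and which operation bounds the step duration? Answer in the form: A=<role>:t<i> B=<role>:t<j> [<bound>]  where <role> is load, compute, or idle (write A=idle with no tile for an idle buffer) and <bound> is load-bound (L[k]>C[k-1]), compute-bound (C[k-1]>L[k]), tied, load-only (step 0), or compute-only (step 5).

k=0 load=t0/6c comp=- wait=6 total=6
k=1 load=t1/9c comp=t0/5c wait=9 total=15
k=2 load=t2/6c comp=t1/8c wait=8 total=23
k=3 load=t3/6c comp=t2/6c wait=6 total=29
k=4 load=t4/4c comp=t3/3c wait=4 total=33
k=5 load=- comp=t4/5c wait=5 total=38

step 1: A=compute:t0 B=load:t1 [load-bound]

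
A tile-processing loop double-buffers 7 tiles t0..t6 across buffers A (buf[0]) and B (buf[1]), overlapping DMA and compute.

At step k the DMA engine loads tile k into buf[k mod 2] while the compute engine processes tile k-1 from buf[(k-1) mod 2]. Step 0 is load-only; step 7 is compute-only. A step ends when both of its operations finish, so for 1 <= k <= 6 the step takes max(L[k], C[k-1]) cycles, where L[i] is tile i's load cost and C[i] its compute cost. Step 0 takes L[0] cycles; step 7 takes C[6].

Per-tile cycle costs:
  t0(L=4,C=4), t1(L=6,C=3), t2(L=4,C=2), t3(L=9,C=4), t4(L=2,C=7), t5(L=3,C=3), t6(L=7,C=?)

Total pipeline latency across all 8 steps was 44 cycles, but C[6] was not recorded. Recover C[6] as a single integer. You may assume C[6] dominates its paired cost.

C[6] = 3

step 0 | dur = L[0]=4 = 4
step 1 | dur = max(L[1]=6, C[0]=4) = 6
step 2 | dur = max(L[2]=4, C[1]=3) = 4
step 3 | dur = max(L[3]=9, C[2]=2) = 9
step 4 | dur = max(L[4]=2, C[3]=4) = 4
step 5 | dur = max(L[5]=3, C[4]=7) = 7
step 6 | dur = max(L[6]=7, C[5]=3) = 7
step 7 | dur = C[6]=? = C[6]  (unknown; binding)
sum of known step durations = 41
dur[7] = total - known = 44 - 41 = 3
C[6] is the binding max in step 7, so C[6] = dur[7] = 3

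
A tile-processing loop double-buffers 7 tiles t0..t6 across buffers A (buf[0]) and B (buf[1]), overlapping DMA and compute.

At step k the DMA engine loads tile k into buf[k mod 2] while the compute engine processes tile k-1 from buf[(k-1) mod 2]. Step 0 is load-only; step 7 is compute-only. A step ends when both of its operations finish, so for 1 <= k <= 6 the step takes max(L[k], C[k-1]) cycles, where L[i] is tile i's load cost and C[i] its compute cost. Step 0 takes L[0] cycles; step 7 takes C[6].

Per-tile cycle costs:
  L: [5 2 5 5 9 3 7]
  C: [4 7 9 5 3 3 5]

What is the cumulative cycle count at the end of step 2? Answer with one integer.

end_cycle[2] = 16

[0] DMA t0→A (5c) ∥ CU idle ⇒ 5c, clock 5
[1] DMA t1→B (2c) ∥ CU A:t0 (4c) ⇒ 4c, clock 9
[2] DMA t2→A (5c) ∥ CU B:t1 (7c) ⇒ 7c, clock 16
[3] DMA t3→B (5c) ∥ CU A:t2 (9c) ⇒ 9c, clock 25
[4] DMA t4→A (9c) ∥ CU B:t3 (5c) ⇒ 9c, clock 34
[5] DMA t5→B (3c) ∥ CU A:t4 (3c) ⇒ 3c, clock 37
[6] DMA t6→A (7c) ∥ CU B:t5 (3c) ⇒ 7c, clock 44
[7] DMA idle ∥ CU A:t6 (5c) ⇒ 5c, clock 49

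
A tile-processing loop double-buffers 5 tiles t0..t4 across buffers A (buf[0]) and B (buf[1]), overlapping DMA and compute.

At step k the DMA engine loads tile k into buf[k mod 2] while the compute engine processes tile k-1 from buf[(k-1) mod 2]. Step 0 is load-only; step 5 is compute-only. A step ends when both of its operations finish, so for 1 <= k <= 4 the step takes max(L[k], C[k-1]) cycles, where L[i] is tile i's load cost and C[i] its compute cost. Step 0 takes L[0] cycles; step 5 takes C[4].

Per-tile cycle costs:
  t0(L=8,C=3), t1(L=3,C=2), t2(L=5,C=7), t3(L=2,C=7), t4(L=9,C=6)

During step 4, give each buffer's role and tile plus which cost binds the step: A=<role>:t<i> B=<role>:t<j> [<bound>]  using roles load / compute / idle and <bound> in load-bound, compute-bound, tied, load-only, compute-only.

step 4: A=load:t4 B=compute:t3 [load-bound]

  0. 8=8c; end=8; A:t0 B:-
  1. max(3,3)=3c; end=11; A:t0 B:t1
  2. max(5,2)=5c; end=16; A:t2 B:t1
  3. max(2,7)=7c; end=23; A:t2 B:t3
  4. max(9,7)=9c; end=32; A:t4 B:t3
  5. 6=6c; end=38; A:t4 B:t3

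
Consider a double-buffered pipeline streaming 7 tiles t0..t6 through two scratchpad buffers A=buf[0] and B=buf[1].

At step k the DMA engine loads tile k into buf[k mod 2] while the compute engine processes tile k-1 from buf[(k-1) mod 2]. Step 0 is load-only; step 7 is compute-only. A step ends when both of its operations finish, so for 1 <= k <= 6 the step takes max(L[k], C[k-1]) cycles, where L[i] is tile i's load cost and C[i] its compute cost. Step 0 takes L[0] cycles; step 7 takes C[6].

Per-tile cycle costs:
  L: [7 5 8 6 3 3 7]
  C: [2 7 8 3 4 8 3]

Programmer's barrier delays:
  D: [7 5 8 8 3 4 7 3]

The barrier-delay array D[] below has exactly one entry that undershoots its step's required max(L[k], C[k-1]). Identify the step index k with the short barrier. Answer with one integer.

hazard at step 6

[0] required=L[0]=7=7 vs D=7 ok
[1] required=max(L[1]=5,C[0]=2)=5 vs D=5 ok
[2] required=max(L[2]=8,C[1]=7)=8 vs D=8 ok
[3] required=max(L[3]=6,C[2]=8)=8 vs D=8 ok
[4] required=max(L[4]=3,C[3]=3)=3 vs D=3 ok
[5] required=max(L[5]=3,C[4]=4)=4 vs D=4 ok
[6] required=max(L[6]=7,C[5]=8)=8 vs D=7 SHORT
[7] required=C[6]=3=3 vs D=3 ok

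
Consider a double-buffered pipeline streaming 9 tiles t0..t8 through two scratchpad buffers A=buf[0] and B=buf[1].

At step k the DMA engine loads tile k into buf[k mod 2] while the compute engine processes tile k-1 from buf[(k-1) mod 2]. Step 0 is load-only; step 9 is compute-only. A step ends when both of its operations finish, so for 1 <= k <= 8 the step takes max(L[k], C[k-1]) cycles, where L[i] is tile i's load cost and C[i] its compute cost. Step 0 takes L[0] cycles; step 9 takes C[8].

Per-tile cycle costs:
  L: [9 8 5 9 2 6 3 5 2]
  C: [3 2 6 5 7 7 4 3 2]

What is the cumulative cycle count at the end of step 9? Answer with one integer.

  0. 9=9c; end=9; A:t0 B:-
  1. max(8,3)=8c; end=17; A:t0 B:t1
  2. max(5,2)=5c; end=22; A:t2 B:t1
  3. max(9,6)=9c; end=31; A:t2 B:t3
  4. max(2,5)=5c; end=36; A:t4 B:t3
  5. max(6,7)=7c; end=43; A:t4 B:t5
  6. max(3,7)=7c; end=50; A:t6 B:t5
  7. max(5,4)=5c; end=55; A:t6 B:t7
  8. max(2,3)=3c; end=58; A:t8 B:t7
  9. 2=2c; end=60; A:t8 B:t7

end_cycle[9] = 60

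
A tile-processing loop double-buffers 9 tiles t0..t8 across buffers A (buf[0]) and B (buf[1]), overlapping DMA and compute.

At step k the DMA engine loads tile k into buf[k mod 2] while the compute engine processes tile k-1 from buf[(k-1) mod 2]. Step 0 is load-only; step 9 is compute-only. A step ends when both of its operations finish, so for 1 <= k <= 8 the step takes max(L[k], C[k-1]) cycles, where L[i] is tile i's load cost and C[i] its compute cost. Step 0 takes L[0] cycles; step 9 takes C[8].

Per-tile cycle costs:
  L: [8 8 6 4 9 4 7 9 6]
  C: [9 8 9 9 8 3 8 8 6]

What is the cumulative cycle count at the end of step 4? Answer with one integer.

end_cycle[4] = 43

step 0: L[0]=8 → dur=8, Σ=8 | A=load:t0 B=idle [load-only]
step 1: L[1]=8 C[0]=9 → dur=9, Σ=17 | A=compute:t0 B=load:t1 [compute-bound]
step 2: L[2]=6 C[1]=8 → dur=8, Σ=25 | A=load:t2 B=compute:t1 [compute-bound]
step 3: L[3]=4 C[2]=9 → dur=9, Σ=34 | A=compute:t2 B=load:t3 [compute-bound]
step 4: L[4]=9 C[3]=9 → dur=9, Σ=43 | A=load:t4 B=compute:t3 [tied]
step 5: L[5]=4 C[4]=8 → dur=8, Σ=51 | A=compute:t4 B=load:t5 [compute-bound]
step 6: L[6]=7 C[5]=3 → dur=7, Σ=58 | A=load:t6 B=compute:t5 [load-bound]
step 7: L[7]=9 C[6]=8 → dur=9, Σ=67 | A=compute:t6 B=load:t7 [load-bound]
step 8: L[8]=6 C[7]=8 → dur=8, Σ=75 | A=load:t8 B=compute:t7 [compute-bound]
step 9: C[8]=6 → dur=6, Σ=81 | A=compute:t8 B=idle [compute-only]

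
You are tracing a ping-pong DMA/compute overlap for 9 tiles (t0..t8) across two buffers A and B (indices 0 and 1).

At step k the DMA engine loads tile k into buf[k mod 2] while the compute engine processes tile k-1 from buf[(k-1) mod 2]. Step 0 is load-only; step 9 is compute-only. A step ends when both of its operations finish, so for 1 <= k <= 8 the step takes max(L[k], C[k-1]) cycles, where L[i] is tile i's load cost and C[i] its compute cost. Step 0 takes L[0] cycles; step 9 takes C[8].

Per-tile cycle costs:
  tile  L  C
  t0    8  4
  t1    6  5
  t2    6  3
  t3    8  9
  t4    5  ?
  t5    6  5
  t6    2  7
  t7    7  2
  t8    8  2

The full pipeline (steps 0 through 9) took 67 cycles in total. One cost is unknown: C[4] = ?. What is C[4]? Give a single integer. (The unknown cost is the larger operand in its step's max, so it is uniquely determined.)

step 0 = dur = L[0]=8 = 8
step 1 = dur = max(L[1]=6, C[0]=4) = 6
step 2 = dur = max(L[2]=6, C[1]=5) = 6
step 3 = dur = max(L[3]=8, C[2]=3) = 8
step 4 = dur = max(L[4]=5, C[3]=9) = 9
step 5 = dur = max(L[5]=6, C[4]=?) = C[4]  (unknown; binding)
step 6 = dur = max(L[6]=2, C[5]=5) = 5
step 7 = dur = max(L[7]=7, C[6]=7) = 7
step 8 = dur = max(L[8]=8, C[7]=2) = 8
step 9 = dur = C[8]=2 = 2
sum of known step durations = 59
dur[5] = total - known = 67 - 59 = 8
C[4] is the binding max in step 5, so C[4] = dur[5] = 8

C[4] = 8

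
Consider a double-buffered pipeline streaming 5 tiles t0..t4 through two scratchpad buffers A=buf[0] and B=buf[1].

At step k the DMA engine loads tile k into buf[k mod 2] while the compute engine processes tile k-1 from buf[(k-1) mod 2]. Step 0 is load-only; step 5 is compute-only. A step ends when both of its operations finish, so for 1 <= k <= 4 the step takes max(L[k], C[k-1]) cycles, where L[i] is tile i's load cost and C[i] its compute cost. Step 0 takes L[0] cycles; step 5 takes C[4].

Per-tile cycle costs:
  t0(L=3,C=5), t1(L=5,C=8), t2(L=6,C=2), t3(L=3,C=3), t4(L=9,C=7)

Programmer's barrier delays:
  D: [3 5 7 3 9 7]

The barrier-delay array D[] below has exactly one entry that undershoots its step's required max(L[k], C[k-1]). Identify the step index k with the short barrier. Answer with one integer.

[0] required=L[0]=3=3 vs D=3 ok
[1] required=max(L[1]=5,C[0]=5)=5 vs D=5 ok
[2] required=max(L[2]=6,C[1]=8)=8 vs D=7 SHORT
[3] required=max(L[3]=3,C[2]=2)=3 vs D=3 ok
[4] required=max(L[4]=9,C[3]=3)=9 vs D=9 ok
[5] required=C[4]=7=7 vs D=7 ok

hazard at step 2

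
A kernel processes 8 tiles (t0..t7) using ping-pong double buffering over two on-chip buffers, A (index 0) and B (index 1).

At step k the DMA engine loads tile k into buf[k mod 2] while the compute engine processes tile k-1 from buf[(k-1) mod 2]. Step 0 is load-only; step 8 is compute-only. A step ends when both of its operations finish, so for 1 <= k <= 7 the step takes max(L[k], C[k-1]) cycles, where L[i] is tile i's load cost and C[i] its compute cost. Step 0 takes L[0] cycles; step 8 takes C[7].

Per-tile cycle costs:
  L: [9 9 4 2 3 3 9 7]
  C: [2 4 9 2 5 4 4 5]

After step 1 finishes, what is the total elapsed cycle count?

[0] DMA t0→A (9c) ∥ CU idle ⇒ 9c, clock 9
[1] DMA t1→B (9c) ∥ CU A:t0 (2c) ⇒ 9c, clock 18
[2] DMA t2→A (4c) ∥ CU B:t1 (4c) ⇒ 4c, clock 22
[3] DMA t3→B (2c) ∥ CU A:t2 (9c) ⇒ 9c, clock 31
[4] DMA t4→A (3c) ∥ CU B:t3 (2c) ⇒ 3c, clock 34
[5] DMA t5→B (3c) ∥ CU A:t4 (5c) ⇒ 5c, clock 39
[6] DMA t6→A (9c) ∥ CU B:t5 (4c) ⇒ 9c, clock 48
[7] DMA t7→B (7c) ∥ CU A:t6 (4c) ⇒ 7c, clock 55
[8] DMA idle ∥ CU B:t7 (5c) ⇒ 5c, clock 60

end_cycle[1] = 18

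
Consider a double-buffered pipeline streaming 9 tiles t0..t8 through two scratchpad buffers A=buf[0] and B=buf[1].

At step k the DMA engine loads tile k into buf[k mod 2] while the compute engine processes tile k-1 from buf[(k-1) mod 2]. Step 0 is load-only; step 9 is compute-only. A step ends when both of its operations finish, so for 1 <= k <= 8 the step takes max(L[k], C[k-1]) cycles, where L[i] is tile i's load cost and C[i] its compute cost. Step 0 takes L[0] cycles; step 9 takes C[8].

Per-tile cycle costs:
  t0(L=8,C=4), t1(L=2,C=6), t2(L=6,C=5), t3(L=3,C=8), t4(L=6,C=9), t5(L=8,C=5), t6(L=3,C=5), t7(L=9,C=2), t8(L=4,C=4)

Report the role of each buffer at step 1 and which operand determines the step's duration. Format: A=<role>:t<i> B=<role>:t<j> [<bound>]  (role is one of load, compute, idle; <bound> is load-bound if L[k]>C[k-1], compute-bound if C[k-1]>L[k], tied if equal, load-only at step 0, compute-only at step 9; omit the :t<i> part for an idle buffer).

k=0 load=t0/8c comp=- wait=8 total=8
k=1 load=t1/2c comp=t0/4c wait=4 total=12
k=2 load=t2/6c comp=t1/6c wait=6 total=18
k=3 load=t3/3c comp=t2/5c wait=5 total=23
k=4 load=t4/6c comp=t3/8c wait=8 total=31
k=5 load=t5/8c comp=t4/9c wait=9 total=40
k=6 load=t6/3c comp=t5/5c wait=5 total=45
k=7 load=t7/9c comp=t6/5c wait=9 total=54
k=8 load=t8/4c comp=t7/2c wait=4 total=58
k=9 load=- comp=t8/4c wait=4 total=62

step 1: A=compute:t0 B=load:t1 [compute-bound]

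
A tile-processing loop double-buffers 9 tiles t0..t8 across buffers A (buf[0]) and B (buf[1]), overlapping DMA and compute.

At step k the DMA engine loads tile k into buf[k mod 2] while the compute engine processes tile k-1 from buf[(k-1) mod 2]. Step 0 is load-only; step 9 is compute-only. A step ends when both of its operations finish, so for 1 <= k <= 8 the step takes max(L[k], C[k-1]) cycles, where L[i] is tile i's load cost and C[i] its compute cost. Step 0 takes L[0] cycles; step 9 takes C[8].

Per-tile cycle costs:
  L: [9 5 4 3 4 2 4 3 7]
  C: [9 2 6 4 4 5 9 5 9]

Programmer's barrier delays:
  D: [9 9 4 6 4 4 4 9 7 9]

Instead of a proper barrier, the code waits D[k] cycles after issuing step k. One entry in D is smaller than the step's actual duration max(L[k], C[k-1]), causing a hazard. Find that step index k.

hazard at step 6

k=0 barrier L[0]=9→9c, D[0]=9 ok
k=1 barrier max(L[1]=5,C[0]=9)→9c, D[1]=9 ok
k=2 barrier max(L[2]=4,C[1]=2)→4c, D[2]=4 ok
k=3 barrier max(L[3]=3,C[2]=6)→6c, D[3]=6 ok
k=4 barrier max(L[4]=4,C[3]=4)→4c, D[4]=4 ok
k=5 barrier max(L[5]=2,C[4]=4)→4c, D[5]=4 ok
k=6 barrier max(L[6]=4,C[5]=5)→5c, D[6]=4 SHORT
k=7 barrier max(L[7]=3,C[6]=9)→9c, D[7]=9 ok
k=8 barrier max(L[8]=7,C[7]=5)→7c, D[8]=7 ok
k=9 barrier C[8]=9→9c, D[9]=9 ok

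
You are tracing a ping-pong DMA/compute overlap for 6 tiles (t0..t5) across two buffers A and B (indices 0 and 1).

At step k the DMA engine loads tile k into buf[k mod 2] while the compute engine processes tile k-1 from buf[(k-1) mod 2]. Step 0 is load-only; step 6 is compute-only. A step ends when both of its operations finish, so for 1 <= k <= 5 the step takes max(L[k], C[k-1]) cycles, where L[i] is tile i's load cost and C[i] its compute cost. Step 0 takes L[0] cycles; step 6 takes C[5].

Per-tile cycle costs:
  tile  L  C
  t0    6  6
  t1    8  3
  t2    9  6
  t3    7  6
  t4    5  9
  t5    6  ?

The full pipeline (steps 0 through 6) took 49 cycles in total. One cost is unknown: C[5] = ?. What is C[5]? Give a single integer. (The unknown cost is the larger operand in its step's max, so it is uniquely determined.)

C[5] = 4

step 0 = dur = L[0]=6 = 6
step 1 = dur = max(L[1]=8, C[0]=6) = 8
step 2 = dur = max(L[2]=9, C[1]=3) = 9
step 3 = dur = max(L[3]=7, C[2]=6) = 7
step 4 = dur = max(L[4]=5, C[3]=6) = 6
step 5 = dur = max(L[5]=6, C[4]=9) = 9
step 6 = dur = C[5]=? = C[5]  (unknown; binding)
sum of known step durations = 45
dur[6] = total - known = 49 - 45 = 4
C[5] is the binding max in step 6, so C[5] = dur[6] = 4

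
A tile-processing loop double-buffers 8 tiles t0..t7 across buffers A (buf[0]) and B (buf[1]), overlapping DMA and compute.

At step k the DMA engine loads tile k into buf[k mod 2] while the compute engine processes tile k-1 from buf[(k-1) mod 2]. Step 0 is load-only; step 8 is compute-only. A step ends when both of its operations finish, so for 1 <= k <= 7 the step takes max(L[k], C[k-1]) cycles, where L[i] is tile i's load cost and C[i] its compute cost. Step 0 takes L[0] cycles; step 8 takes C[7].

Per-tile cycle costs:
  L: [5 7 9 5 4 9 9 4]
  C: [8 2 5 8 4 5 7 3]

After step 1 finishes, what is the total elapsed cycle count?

end_cycle[1] = 13

  0. 5=5c; end=5; A:t0 B:-
  1. max(7,8)=8c; end=13; A:t0 B:t1
  2. max(9,2)=9c; end=22; A:t2 B:t1
  3. max(5,5)=5c; end=27; A:t2 B:t3
  4. max(4,8)=8c; end=35; A:t4 B:t3
  5. max(9,4)=9c; end=44; A:t4 B:t5
  6. max(9,5)=9c; end=53; A:t6 B:t5
  7. max(4,7)=7c; end=60; A:t6 B:t7
  8. 3=3c; end=63; A:t6 B:t7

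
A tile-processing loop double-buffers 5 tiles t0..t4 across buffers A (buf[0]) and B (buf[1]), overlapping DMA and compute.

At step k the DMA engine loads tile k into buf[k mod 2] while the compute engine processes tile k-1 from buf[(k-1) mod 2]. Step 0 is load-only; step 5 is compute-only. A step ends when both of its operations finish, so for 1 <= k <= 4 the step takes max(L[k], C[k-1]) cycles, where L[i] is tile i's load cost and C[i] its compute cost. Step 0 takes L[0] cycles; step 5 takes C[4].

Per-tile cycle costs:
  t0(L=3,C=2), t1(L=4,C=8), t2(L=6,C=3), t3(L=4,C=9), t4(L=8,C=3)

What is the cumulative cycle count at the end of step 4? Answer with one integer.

end_cycle[4] = 28

[0] DMA t0→A (3c) ∥ CU idle ⇒ 3c, clock 3
[1] DMA t1→B (4c) ∥ CU A:t0 (2c) ⇒ 4c, clock 7
[2] DMA t2→A (6c) ∥ CU B:t1 (8c) ⇒ 8c, clock 15
[3] DMA t3→B (4c) ∥ CU A:t2 (3c) ⇒ 4c, clock 19
[4] DMA t4→A (8c) ∥ CU B:t3 (9c) ⇒ 9c, clock 28
[5] DMA idle ∥ CU A:t4 (3c) ⇒ 3c, clock 31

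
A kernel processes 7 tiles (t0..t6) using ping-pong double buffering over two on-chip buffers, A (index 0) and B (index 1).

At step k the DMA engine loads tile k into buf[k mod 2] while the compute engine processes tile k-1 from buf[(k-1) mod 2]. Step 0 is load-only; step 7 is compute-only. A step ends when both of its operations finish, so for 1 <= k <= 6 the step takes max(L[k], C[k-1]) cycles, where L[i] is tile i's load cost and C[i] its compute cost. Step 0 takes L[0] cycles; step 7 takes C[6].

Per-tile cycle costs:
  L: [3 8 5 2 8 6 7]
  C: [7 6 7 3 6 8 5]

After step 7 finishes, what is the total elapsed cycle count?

end_cycle[7] = 51

step 0: L[0]=3 → dur=3, Σ=3 | A=load:t0 B=idle [load-only]
step 1: L[1]=8 C[0]=7 → dur=8, Σ=11 | A=compute:t0 B=load:t1 [load-bound]
step 2: L[2]=5 C[1]=6 → dur=6, Σ=17 | A=load:t2 B=compute:t1 [compute-bound]
step 3: L[3]=2 C[2]=7 → dur=7, Σ=24 | A=compute:t2 B=load:t3 [compute-bound]
step 4: L[4]=8 C[3]=3 → dur=8, Σ=32 | A=load:t4 B=compute:t3 [load-bound]
step 5: L[5]=6 C[4]=6 → dur=6, Σ=38 | A=compute:t4 B=load:t5 [tied]
step 6: L[6]=7 C[5]=8 → dur=8, Σ=46 | A=load:t6 B=compute:t5 [compute-bound]
step 7: C[6]=5 → dur=5, Σ=51 | A=compute:t6 B=idle [compute-only]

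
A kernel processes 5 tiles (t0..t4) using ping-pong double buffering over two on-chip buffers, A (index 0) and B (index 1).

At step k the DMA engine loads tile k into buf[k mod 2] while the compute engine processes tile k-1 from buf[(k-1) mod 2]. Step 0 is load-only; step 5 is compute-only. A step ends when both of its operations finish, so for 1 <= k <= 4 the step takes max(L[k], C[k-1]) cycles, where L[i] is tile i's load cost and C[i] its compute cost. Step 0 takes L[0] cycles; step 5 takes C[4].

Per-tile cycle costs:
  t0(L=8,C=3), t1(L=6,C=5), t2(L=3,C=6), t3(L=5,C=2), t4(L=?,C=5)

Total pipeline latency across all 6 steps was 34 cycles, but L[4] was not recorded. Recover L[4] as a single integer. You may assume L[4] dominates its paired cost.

step 0: dur = L[0]=8 = 8
step 1: dur = max(L[1]=6, C[0]=3) = 6
step 2: dur = max(L[2]=3, C[1]=5) = 5
step 3: dur = max(L[3]=5, C[2]=6) = 6
step 4: dur = max(L[4]=?, C[3]=2) = L[4]  (unknown; binding)
step 5: dur = C[4]=5 = 5
sum of known step durations = 30
dur[4] = total - known = 34 - 30 = 4
L[4] is the binding max in step 4, so L[4] = dur[4] = 4

L[4] = 4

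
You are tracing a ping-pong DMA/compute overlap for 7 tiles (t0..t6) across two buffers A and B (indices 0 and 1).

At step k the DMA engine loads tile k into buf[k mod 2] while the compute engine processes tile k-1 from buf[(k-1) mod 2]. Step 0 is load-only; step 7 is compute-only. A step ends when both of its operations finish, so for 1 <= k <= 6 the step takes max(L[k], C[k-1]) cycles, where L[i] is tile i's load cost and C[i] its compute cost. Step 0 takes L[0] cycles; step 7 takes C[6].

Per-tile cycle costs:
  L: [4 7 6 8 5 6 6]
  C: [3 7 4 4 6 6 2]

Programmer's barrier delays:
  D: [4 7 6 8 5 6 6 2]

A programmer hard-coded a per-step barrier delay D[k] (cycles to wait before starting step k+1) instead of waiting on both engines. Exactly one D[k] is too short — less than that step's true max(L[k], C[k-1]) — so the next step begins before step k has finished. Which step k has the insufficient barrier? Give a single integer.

step 0: need L[0]=4 = 4; D[0]=4 ok
step 1: need max(L[1]=7,C[0]=3) = 7; D[1]=7 ok
step 2: need max(L[2]=6,C[1]=7) = 7; D[2]=6 SHORT
step 3: need max(L[3]=8,C[2]=4) = 8; D[3]=8 ok
step 4: need max(L[4]=5,C[3]=4) = 5; D[4]=5 ok
step 5: need max(L[5]=6,C[4]=6) = 6; D[5]=6 ok
step 6: need max(L[6]=6,C[5]=6) = 6; D[6]=6 ok
step 7: need C[6]=2 = 2; D[7]=2 ok

hazard at step 2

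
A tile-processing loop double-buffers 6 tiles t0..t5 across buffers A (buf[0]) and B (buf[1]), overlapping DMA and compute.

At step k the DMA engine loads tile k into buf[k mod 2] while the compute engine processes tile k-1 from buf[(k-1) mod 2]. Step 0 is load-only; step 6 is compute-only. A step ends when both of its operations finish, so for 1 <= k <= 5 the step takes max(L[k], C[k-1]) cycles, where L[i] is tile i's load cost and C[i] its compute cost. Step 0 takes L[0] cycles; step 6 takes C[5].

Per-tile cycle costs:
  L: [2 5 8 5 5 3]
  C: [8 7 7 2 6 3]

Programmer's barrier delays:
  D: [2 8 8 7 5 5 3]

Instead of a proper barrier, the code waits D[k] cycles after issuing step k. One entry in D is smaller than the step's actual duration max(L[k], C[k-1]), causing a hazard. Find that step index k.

hazard at step 5

step 0: need L[0]=2 = 2; D[0]=2 ok
step 1: need max(L[1]=5,C[0]=8) = 8; D[1]=8 ok
step 2: need max(L[2]=8,C[1]=7) = 8; D[2]=8 ok
step 3: need max(L[3]=5,C[2]=7) = 7; D[3]=7 ok
step 4: need max(L[4]=5,C[3]=2) = 5; D[4]=5 ok
step 5: need max(L[5]=3,C[4]=6) = 6; D[5]=5 SHORT
step 6: need C[5]=3 = 3; D[6]=3 ok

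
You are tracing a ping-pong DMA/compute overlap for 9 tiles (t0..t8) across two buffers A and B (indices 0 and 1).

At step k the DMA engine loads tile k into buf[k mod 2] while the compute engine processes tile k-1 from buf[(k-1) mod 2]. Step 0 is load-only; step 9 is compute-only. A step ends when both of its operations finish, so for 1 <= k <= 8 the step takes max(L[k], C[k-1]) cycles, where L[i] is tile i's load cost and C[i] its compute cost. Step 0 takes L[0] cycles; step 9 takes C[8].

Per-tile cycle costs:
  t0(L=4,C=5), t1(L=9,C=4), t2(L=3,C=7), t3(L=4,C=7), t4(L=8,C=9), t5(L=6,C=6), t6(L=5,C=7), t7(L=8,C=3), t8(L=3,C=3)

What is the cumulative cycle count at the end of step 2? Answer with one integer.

[0] DMA t0→A (4c) ∥ CU idle ⇒ 4c, clock 4
[1] DMA t1→B (9c) ∥ CU A:t0 (5c) ⇒ 9c, clock 13
[2] DMA t2→A (3c) ∥ CU B:t1 (4c) ⇒ 4c, clock 17
[3] DMA t3→B (4c) ∥ CU A:t2 (7c) ⇒ 7c, clock 24
[4] DMA t4→A (8c) ∥ CU B:t3 (7c) ⇒ 8c, clock 32
[5] DMA t5→B (6c) ∥ CU A:t4 (9c) ⇒ 9c, clock 41
[6] DMA t6→A (5c) ∥ CU B:t5 (6c) ⇒ 6c, clock 47
[7] DMA t7→B (8c) ∥ CU A:t6 (7c) ⇒ 8c, clock 55
[8] DMA t8→A (3c) ∥ CU B:t7 (3c) ⇒ 3c, clock 58
[9] DMA idle ∥ CU A:t8 (3c) ⇒ 3c, clock 61

end_cycle[2] = 17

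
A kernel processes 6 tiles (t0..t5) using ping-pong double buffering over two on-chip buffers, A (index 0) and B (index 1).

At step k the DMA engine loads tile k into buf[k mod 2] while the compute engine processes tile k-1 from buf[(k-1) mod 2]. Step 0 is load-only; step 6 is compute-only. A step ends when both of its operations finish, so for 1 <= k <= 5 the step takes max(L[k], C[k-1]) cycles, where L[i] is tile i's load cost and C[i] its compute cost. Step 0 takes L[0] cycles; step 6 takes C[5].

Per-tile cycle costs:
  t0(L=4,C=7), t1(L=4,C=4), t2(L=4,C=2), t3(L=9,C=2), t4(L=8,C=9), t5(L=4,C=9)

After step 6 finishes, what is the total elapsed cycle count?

end_cycle[6] = 50

k=0 load=t0/4c comp=- wait=4 total=4
k=1 load=t1/4c comp=t0/7c wait=7 total=11
k=2 load=t2/4c comp=t1/4c wait=4 total=15
k=3 load=t3/9c comp=t2/2c wait=9 total=24
k=4 load=t4/8c comp=t3/2c wait=8 total=32
k=5 load=t5/4c comp=t4/9c wait=9 total=41
k=6 load=- comp=t5/9c wait=9 total=50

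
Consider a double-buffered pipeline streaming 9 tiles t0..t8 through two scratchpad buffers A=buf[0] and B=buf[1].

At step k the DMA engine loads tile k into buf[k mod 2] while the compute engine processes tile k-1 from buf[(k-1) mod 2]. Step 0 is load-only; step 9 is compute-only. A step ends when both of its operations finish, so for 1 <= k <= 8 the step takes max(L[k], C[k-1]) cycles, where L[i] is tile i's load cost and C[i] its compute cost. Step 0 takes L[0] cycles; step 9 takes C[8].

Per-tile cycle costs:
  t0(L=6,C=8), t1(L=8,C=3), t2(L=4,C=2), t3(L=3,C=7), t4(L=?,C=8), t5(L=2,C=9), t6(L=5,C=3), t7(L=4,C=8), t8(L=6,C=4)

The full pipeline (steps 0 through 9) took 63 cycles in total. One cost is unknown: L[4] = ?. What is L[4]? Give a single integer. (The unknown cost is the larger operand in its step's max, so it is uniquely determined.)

L[4] = 9

step 0 | dur = L[0]=6 = 6
step 1 | dur = max(L[1]=8, C[0]=8) = 8
step 2 | dur = max(L[2]=4, C[1]=3) = 4
step 3 | dur = max(L[3]=3, C[2]=2) = 3
step 4 | dur = max(L[4]=?, C[3]=7) = L[4]  (unknown; binding)
step 5 | dur = max(L[5]=2, C[4]=8) = 8
step 6 | dur = max(L[6]=5, C[5]=9) = 9
step 7 | dur = max(L[7]=4, C[6]=3) = 4
step 8 | dur = max(L[8]=6, C[7]=8) = 8
step 9 | dur = C[8]=4 = 4
sum of known step durations = 54
dur[4] = total - known = 63 - 54 = 9
L[4] is the binding max in step 4, so L[4] = dur[4] = 9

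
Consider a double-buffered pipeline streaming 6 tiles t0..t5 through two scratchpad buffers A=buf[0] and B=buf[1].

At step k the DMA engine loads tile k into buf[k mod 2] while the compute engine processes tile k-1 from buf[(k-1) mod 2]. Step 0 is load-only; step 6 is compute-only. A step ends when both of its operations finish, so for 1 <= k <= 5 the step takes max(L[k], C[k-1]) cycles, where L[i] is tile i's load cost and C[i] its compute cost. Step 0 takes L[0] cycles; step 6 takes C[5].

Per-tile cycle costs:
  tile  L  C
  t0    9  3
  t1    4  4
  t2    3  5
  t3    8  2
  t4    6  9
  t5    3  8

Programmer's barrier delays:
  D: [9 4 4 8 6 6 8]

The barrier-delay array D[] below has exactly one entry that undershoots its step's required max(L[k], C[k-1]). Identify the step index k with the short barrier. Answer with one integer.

hazard at step 5

[0] required=L[0]=9=9 vs D=9 ok
[1] required=max(L[1]=4,C[0]=3)=4 vs D=4 ok
[2] required=max(L[2]=3,C[1]=4)=4 vs D=4 ok
[3] required=max(L[3]=8,C[2]=5)=8 vs D=8 ok
[4] required=max(L[4]=6,C[3]=2)=6 vs D=6 ok
[5] required=max(L[5]=3,C[4]=9)=9 vs D=6 SHORT
[6] required=C[5]=8=8 vs D=8 ok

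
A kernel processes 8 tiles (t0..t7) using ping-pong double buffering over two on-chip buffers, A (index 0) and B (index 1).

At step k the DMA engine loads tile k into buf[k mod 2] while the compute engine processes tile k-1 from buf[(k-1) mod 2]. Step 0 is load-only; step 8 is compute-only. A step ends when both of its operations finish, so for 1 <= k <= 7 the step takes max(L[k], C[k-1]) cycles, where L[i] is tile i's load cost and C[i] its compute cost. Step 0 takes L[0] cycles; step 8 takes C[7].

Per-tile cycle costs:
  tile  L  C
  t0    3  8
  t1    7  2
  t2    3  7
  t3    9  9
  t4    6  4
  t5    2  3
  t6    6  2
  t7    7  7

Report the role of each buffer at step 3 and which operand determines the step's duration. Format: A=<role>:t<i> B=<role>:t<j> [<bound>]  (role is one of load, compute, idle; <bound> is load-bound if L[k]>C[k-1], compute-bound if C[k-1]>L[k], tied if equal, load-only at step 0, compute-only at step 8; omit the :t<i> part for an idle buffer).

step 3: A=compute:t2 B=load:t3 [load-bound]

[0] DMA t0→A (3c) ∥ CU idle ⇒ 3c, clock 3
[1] DMA t1→B (7c) ∥ CU A:t0 (8c) ⇒ 8c, clock 11
[2] DMA t2→A (3c) ∥ CU B:t1 (2c) ⇒ 3c, clock 14
[3] DMA t3→B (9c) ∥ CU A:t2 (7c) ⇒ 9c, clock 23
[4] DMA t4→A (6c) ∥ CU B:t3 (9c) ⇒ 9c, clock 32
[5] DMA t5→B (2c) ∥ CU A:t4 (4c) ⇒ 4c, clock 36
[6] DMA t6→A (6c) ∥ CU B:t5 (3c) ⇒ 6c, clock 42
[7] DMA t7→B (7c) ∥ CU A:t6 (2c) ⇒ 7c, clock 49
[8] DMA idle ∥ CU B:t7 (7c) ⇒ 7c, clock 56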